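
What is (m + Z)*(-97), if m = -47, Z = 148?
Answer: -9797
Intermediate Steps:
(m + Z)*(-97) = (-47 + 148)*(-97) = 101*(-97) = -9797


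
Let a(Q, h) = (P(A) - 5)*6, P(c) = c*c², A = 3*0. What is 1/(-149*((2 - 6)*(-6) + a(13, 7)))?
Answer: 1/894 ≈ 0.0011186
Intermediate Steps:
A = 0
P(c) = c³
a(Q, h) = -30 (a(Q, h) = (0³ - 5)*6 = (0 - 5)*6 = -5*6 = -30)
1/(-149*((2 - 6)*(-6) + a(13, 7))) = 1/(-149*((2 - 6)*(-6) - 30)) = 1/(-149*(-4*(-6) - 30)) = 1/(-149*(24 - 30)) = 1/(-149*(-6)) = 1/894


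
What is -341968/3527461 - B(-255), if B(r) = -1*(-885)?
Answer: -3122144953/3527461 ≈ -885.10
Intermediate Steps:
B(r) = 885
-341968/3527461 - B(-255) = -341968/3527461 - 1*885 = -341968*1/3527461 - 885 = -341968/3527461 - 885 = -3122144953/3527461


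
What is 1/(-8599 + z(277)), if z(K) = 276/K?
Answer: -277/2381647 ≈ -0.00011631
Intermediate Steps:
1/(-8599 + z(277)) = 1/(-8599 + 276/277) = 1/(-2381647/277) = -277/2381647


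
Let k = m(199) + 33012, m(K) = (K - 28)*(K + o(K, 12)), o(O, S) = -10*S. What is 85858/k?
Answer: 85858/46521 ≈ 1.8456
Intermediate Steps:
m(K) = (-120 + K)*(-28 + K) (m(K) = (K - 28)*(K - 10*12) = (-28 + K)*(K - 120) = (-28 + K)*(-120 + K) = (-120 + K)*(-28 + K))
k = 46521 (k = (3360 + 199² - 148*199) + 33012 = (3360 + 39601 - 29452) + 33012 = 13509 + 33012 = 46521)
85858/k = 85858/46521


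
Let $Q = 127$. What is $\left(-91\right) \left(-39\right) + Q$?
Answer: $3676$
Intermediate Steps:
$\left(-91\right) \left(-39\right) + Q = \left(-91\right) \left(-39\right) + 127 = 3549 + 127 = 3676$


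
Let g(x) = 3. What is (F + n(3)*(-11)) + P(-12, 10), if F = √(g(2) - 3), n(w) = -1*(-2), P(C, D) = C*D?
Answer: -142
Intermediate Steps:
n(w) = 2
F = 0 (F = √(3 - 3) = √0 = 0)
(F + n(3)*(-11)) + P(-12, 10) = (0 + 2*(-11)) - 12*10 = (0 - 22) - 120 = -22 - 120 = -142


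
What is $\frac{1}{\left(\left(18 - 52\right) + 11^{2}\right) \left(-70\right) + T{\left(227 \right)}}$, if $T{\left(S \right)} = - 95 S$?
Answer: $- \frac{1}{27655} \approx -3.616 \cdot 10^{-5}$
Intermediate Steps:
$\frac{1}{\left(\left(18 - 52\right) + 11^{2}\right) \left(-70\right) + T{\left(227 \right)}} = \frac{1}{\left(\left(18 - 52\right) + 11^{2}\right) \left(-70\right) - 21565} = \frac{1}{\left(-34 + 121\right) \left(-70\right) - 21565} = \frac{1}{87 \left(-70\right) - 21565} = \frac{1}{-6090 - 21565} = \frac{1}{-27655} = - \frac{1}{27655}$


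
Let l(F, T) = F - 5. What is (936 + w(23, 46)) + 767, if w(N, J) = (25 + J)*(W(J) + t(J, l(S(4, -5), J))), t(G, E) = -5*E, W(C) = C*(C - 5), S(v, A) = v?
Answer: 135964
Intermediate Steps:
W(C) = C*(-5 + C)
l(F, T) = -5 + F
w(N, J) = (5 + J*(-5 + J))*(25 + J) (w(N, J) = (25 + J)*(J*(-5 + J) - 5*(-5 + 4)) = (25 + J)*(J*(-5 + J) - 5*(-1)) = (25 + J)*(J*(-5 + J) + 5) = (25 + J)*(5 + J*(-5 + J)) = (5 + J*(-5 + J))*(25 + J))
(936 + w(23, 46)) + 767 = (936 + (125 + 46³ - 120*46 + 20*46²)) + 767 = (936 + (125 + 97336 - 5520 + 20*2116)) + 767 = (936 + (125 + 97336 - 5520 + 42320)) + 767 = (936 + 134261) + 767 = 135197 + 767 = 135964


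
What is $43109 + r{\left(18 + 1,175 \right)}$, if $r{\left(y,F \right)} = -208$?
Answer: $42901$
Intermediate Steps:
$43109 + r{\left(18 + 1,175 \right)} = 43109 - 208 = 42901$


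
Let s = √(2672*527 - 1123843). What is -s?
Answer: -3*√31589 ≈ -533.20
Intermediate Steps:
s = 3*√31589 (s = √(1408144 - 1123843) = √284301 = 3*√31589 ≈ 533.20)
-s = -3*√31589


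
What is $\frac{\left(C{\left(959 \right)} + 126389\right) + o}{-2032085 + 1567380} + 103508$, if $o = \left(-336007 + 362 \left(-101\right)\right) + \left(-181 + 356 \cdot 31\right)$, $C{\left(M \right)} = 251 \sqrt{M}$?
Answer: $\frac{9620184093}{92941} - \frac{251 \sqrt{959}}{464705} \approx 1.0351 \cdot 10^{5}$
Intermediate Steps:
$o = -361714$ ($o = \left(-336007 - 36562\right) + \left(-181 + 11036\right) = -372569 + 10855 = -361714$)
$\frac{\left(C{\left(959 \right)} + 126389\right) + o}{-2032085 + 1567380} + 103508 = \frac{\left(251 \sqrt{959} + 126389\right) - 361714}{-2032085 + 1567380} + 103508 = \frac{\left(126389 + 251 \sqrt{959}\right) - 361714}{-464705} + 103508 = \left(-235325 + 251 \sqrt{959}\right) \left(- \frac{1}{464705}\right) + 103508 = \left(\frac{47065}{92941} - \frac{251 \sqrt{959}}{464705}\right) + 103508 = \frac{9620184093}{92941} - \frac{251 \sqrt{959}}{464705}$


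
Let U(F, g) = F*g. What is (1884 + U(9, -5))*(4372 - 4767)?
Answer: -726405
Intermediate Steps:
(1884 + U(9, -5))*(4372 - 4767) = (1884 + 9*(-5))*(4372 - 4767) = (1884 - 45)*(-395) = 1839*(-395) = -726405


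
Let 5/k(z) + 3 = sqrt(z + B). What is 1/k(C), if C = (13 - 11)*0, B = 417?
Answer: -3/5 + sqrt(417)/5 ≈ 3.4841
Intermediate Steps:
C = 0 (C = 2*0 = 0)
k(z) = 5/(-3 + sqrt(417 + z)) (k(z) = 5/(-3 + sqrt(z + 417)) = 5/(-3 + sqrt(417 + z)))
1/k(C) = 1/(5/(-3 + sqrt(417 + 0))) = 1/(5/(-3 + sqrt(417))) = -3/5 + sqrt(417)/5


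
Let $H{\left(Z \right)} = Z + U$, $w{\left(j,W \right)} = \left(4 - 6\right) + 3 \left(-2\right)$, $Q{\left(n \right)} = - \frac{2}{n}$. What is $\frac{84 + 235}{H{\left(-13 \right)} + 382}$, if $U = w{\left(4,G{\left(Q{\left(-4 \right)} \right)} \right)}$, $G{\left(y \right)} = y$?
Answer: $\frac{319}{361} \approx 0.88366$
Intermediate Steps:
$w{\left(j,W \right)} = -8$ ($w{\left(j,W \right)} = \left(4 - 6\right) - 6 = -2 - 6 = -8$)
$U = -8$
$H{\left(Z \right)} = -8 + Z$ ($H{\left(Z \right)} = Z - 8 = -8 + Z$)
$\frac{84 + 235}{H{\left(-13 \right)} + 382} = \frac{84 + 235}{\left(-8 - 13\right) + 382} = \frac{1}{-21 + 382} \cdot 319 = \frac{1}{361} \cdot 319 = \frac{319}{361}$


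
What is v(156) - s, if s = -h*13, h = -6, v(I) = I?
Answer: 78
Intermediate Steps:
s = 78 (s = -1*(-6)*13 = 6*13 = 78)
v(156) - s = 156 - 1*78 = 156 - 78 = 78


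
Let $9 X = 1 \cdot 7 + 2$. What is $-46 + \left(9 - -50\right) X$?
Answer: $13$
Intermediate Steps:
$X = 1$ ($X = \frac{1 \cdot 7 + 2}{9} = \frac{7 + 2}{9} = \frac{1}{9} \cdot 9 = 1$)
$-46 + \left(9 - -50\right) X = -46 + \left(9 - -50\right) 1 = -46 + \left(9 + 50\right) 1 = -46 + 59 \cdot 1 = -46 + 59 = 13$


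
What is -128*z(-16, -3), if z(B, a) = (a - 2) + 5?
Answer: 0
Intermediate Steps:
z(B, a) = 3 + a (z(B, a) = (-2 + a) + 5 = 3 + a)
-128*z(-16, -3) = -128*(3 - 3) = -128*0 = 0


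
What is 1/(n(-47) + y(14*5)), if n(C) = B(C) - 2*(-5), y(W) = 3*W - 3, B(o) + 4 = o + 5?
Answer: 1/171 ≈ 0.0058480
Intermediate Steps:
B(o) = 1 + o (B(o) = -4 + (o + 5) = -4 + (5 + o) = 1 + o)
y(W) = -3 + 3*W
n(C) = 11 + C (n(C) = (1 + C) - 2*(-5) = (1 + C) - 1*(-10) = (1 + C) + 10 = 11 + C)
1/(n(-47) + y(14*5)) = 1/((11 - 47) + (-3 + 3*(14*5))) = 1/(-36 + (-3 + 3*70)) = 1/(-36 + (-3 + 210)) = 1/(-36 + 207) = 1/171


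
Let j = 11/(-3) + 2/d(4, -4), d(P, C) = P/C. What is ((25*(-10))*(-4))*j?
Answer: -17000/3 ≈ -5666.7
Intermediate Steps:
j = -17/3 (j = 11/(-3) + 2/((4/(-4))) = 11*(-1/3) + 2/((4*(-1/4))) = -11/3 + 2/(-1) = -11/3 + 2*(-1) = -11/3 - 2 = -17/3 ≈ -5.6667)
((25*(-10))*(-4))*j = ((25*(-10))*(-4))*(-17/3) = -250*(-4)*(-17/3) = 1000*(-17/3) = -17000/3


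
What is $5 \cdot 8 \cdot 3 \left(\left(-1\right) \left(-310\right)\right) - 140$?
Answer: $37060$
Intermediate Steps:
$5 \cdot 8 \cdot 3 \left(\left(-1\right) \left(-310\right)\right) - 140 = 40 \cdot 3 \cdot 310 - 140 = 120 \cdot 310 - 140 = 37200 - 140 = 37060$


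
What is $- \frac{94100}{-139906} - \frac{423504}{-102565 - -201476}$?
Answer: $- \frac{24971612762}{6919121183} \approx -3.6091$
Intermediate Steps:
$- \frac{94100}{-139906} - \frac{423504}{-102565 - -201476} = \left(-94100\right) \left(- \frac{1}{139906}\right) - \frac{423504}{-102565 + 201476} = \frac{47050}{69953} - \frac{423504}{98911} = - \frac{24971612762}{6919121183}$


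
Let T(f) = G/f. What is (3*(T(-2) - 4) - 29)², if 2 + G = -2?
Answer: 1225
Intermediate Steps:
G = -4 (G = -2 - 2 = -4)
T(f) = -4/f
(3*(T(-2) - 4) - 29)² = (3*(-4/(-2) - 4) - 29)² = (3*(-4*(-½) - 4) - 29)² = (3*(2 - 4) - 29)² = (3*(-2) - 29)² = (-6 - 29)² = (-35)² = 1225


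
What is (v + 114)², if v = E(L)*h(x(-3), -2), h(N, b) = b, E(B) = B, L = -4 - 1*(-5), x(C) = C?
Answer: 12544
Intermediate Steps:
L = 1 (L = -4 + 5 = 1)
v = -2 (v = 1*(-2) = -2)
(v + 114)² = (-2 + 114)² = 112² = 12544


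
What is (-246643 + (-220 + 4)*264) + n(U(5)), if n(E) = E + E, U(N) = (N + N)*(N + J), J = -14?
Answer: -303847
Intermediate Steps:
U(N) = 2*N*(-14 + N) (U(N) = (N + N)*(N - 14) = (2*N)*(-14 + N) = 2*N*(-14 + N))
n(E) = 2*E
(-246643 + (-220 + 4)*264) + n(U(5)) = (-246643 + (-220 + 4)*264) + 2*(2*5*(-14 + 5)) = (-246643 - 216*264) + 2*(2*5*(-9)) = (-246643 - 57024) + 2*(-90) = -303667 - 180 = -303847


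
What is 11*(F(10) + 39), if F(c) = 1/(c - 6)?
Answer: 1727/4 ≈ 431.75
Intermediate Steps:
F(c) = 1/(-6 + c)
11*(F(10) + 39) = 11*(1/(-6 + 10) + 39) = 11*(1/4 + 39) = 11*(¼ + 39) = 11*(157/4) = 1727/4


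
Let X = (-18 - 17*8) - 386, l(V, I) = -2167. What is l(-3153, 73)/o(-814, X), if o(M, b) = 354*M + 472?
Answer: 2167/287684 ≈ 0.0075326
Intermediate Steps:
X = -540 (X = (-18 - 136) - 386 = -154 - 386 = -540)
o(M, b) = 472 + 354*M
l(-3153, 73)/o(-814, X) = -2167/(472 + 354*(-814)) = -2167/(472 - 288156) = -2167/(-287684) = -2167*(-1/287684) = 2167/287684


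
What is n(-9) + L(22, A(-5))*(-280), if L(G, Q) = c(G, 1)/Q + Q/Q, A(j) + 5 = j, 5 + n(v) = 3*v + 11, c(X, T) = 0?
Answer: -301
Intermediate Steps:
n(v) = 6 + 3*v (n(v) = -5 + (3*v + 11) = -5 + (11 + 3*v) = 6 + 3*v)
A(j) = -5 + j
L(G, Q) = 1 (L(G, Q) = 0/Q + Q/Q = 0 + 1 = 1)
n(-9) + L(22, A(-5))*(-280) = (6 + 3*(-9)) + 1*(-280) = (6 - 27) - 280 = -21 - 280 = -301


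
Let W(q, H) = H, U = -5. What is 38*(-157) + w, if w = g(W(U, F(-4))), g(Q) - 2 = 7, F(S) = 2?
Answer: -5957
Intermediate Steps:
g(Q) = 9 (g(Q) = 2 + 7 = 9)
w = 9
38*(-157) + w = 38*(-157) + 9 = -5966 + 9 = -5957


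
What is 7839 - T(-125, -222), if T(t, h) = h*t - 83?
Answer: -19828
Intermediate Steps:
T(t, h) = -83 + h*t
7839 - T(-125, -222) = 7839 - (-83 - 222*(-125)) = 7839 - (-83 + 27750) = 7839 - 1*27667 = 7839 - 27667 = -19828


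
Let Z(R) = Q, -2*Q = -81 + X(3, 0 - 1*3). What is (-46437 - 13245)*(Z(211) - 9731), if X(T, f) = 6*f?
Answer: 577811283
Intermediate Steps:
Q = 99/2 (Q = -(-81 + 6*(0 - 1*3))/2 = -(-81 + 6*(0 - 3))/2 = -(-81 + 6*(-3))/2 = -(-81 - 18)/2 = -½*(-99) = 99/2 ≈ 49.500)
Z(R) = 99/2
(-46437 - 13245)*(Z(211) - 9731) = (-46437 - 13245)*(99/2 - 9731) = -59682*(-19363/2) = 577811283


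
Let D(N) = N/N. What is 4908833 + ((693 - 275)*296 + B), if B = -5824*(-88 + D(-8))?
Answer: 5539249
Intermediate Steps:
D(N) = 1
B = 506688 (B = -5824*(-88 + 1) = -5824*(-87) = 506688)
4908833 + ((693 - 275)*296 + B) = 4908833 + ((693 - 275)*296 + 506688) = 4908833 + (418*296 + 506688) = 4908833 + (123728 + 506688) = 4908833 + 630416 = 5539249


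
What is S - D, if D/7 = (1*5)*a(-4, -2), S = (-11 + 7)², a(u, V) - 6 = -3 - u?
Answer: -229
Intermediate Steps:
a(u, V) = 3 - u (a(u, V) = 6 + (-3 - u) = 3 - u)
S = 16 (S = (-4)² = 16)
D = 245 (D = 7*((1*5)*(3 - 1*(-4))) = 7*(5*(3 + 4)) = 7*(5*7) = 7*35 = 245)
S - D = 16 - 1*245 = 16 - 245 = -229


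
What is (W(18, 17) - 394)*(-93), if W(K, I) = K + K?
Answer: 33294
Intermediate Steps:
W(K, I) = 2*K
(W(18, 17) - 394)*(-93) = (2*18 - 394)*(-93) = (36 - 394)*(-93) = -358*(-93) = 33294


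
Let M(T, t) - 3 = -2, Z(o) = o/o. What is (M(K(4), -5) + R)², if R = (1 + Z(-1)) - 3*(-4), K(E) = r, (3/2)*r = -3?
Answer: 225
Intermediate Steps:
r = -2 (r = (⅔)*(-3) = -2)
K(E) = -2
Z(o) = 1
M(T, t) = 1 (M(T, t) = 3 - 2 = 1)
R = 14 (R = (1 + 1) - 3*(-4) = 2 + 12 = 14)
(M(K(4), -5) + R)² = (1 + 14)² = 15² = 225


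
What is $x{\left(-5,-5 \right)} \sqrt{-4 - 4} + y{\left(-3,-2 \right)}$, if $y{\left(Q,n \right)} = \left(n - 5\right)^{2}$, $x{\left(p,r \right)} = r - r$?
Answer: $49$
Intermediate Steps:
$x{\left(p,r \right)} = 0$
$y{\left(Q,n \right)} = \left(-5 + n\right)^{2}$
$x{\left(-5,-5 \right)} \sqrt{-4 - 4} + y{\left(-3,-2 \right)} = 0 \sqrt{-4 - 4} + \left(-5 - 2\right)^{2} = 0 \sqrt{-8} + \left(-7\right)^{2} = 0 \cdot 2 i \sqrt{2} + 49 = 0 + 49 = 49$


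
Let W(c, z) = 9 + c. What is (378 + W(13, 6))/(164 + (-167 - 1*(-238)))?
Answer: 80/47 ≈ 1.7021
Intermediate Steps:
(378 + W(13, 6))/(164 + (-167 - 1*(-238))) = (378 + (9 + 13))/(164 + (-167 - 1*(-238))) = (378 + 22)/(164 + (-167 + 238)) = 400/(164 + 71) = 400/235 = 400*(1/235) = 80/47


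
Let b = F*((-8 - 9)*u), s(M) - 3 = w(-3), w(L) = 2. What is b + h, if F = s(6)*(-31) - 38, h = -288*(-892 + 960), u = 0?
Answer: -19584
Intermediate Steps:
h = -19584 (h = -288*68 = -19584)
s(M) = 5 (s(M) = 3 + 2 = 5)
F = -193 (F = 5*(-31) - 38 = -155 - 38 = -193)
b = 0 (b = -193*(-8 - 9)*0 = -(-3281)*0 = -193*0 = 0)
b + h = 0 - 19584 = -19584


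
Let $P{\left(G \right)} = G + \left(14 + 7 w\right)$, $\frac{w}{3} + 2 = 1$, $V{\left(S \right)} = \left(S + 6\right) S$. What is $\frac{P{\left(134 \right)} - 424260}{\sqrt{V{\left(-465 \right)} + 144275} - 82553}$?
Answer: $\frac{35013451549}{6814640099} + \frac{424133 \sqrt{357710}}{6814640099} \approx 5.1752$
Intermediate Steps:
$V{\left(S \right)} = S \left(6 + S\right)$ ($V{\left(S \right)} = \left(6 + S\right) S = S \left(6 + S\right)$)
$w = -3$ ($w = -6 + 3 \cdot 1 = -6 + 3 = -3$)
$P{\left(G \right)} = -7 + G$ ($P{\left(G \right)} = G + \left(14 + 7 \left(-3\right)\right) = G + \left(14 - 21\right) = G - 7 = -7 + G$)
$\frac{P{\left(134 \right)} - 424260}{\sqrt{V{\left(-465 \right)} + 144275} - 82553} = \frac{\left(-7 + 134\right) - 424260}{\sqrt{- 465 \left(6 - 465\right) + 144275} - 82553} = \frac{127 - 424260}{\sqrt{\left(-465\right) \left(-459\right) + 144275} - 82553} = - \frac{424133}{\sqrt{213435 + 144275} - 82553} = - \frac{424133}{\sqrt{357710} - 82553} = - \frac{424133}{-82553 + \sqrt{357710}}$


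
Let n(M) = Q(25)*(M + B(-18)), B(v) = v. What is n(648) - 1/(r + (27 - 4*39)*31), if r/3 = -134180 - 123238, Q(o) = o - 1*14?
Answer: 5379433291/776253 ≈ 6930.0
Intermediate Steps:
Q(o) = -14 + o (Q(o) = o - 14 = -14 + o)
n(M) = -198 + 11*M (n(M) = (-14 + 25)*(M - 18) = 11*(-18 + M) = -198 + 11*M)
r = -772254 (r = 3*(-134180 - 123238) = 3*(-257418) = -772254)
n(648) - 1/(r + (27 - 4*39)*31) = (-198 + 11*648) - 1/(-772254 + (27 - 4*39)*31) = (-198 + 7128) - 1/(-772254 + (27 - 156)*31) = 6930 - 1/(-772254 - 129*31) = 6930 - 1/(-772254 - 3999) = 6930 - 1/(-776253) = 6930 - 1*(-1/776253) = 6930 + 1/776253 = 5379433291/776253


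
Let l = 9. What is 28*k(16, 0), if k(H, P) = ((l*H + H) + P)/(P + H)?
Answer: 280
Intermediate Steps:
k(H, P) = (P + 10*H)/(H + P) (k(H, P) = ((9*H + H) + P)/(P + H) = (10*H + P)/(H + P) = (P + 10*H)/(H + P))
28*k(16, 0) = 28*((0 + 10*16)/(16 + 0)) = 28*((0 + 160)/16) = 28*((1/16)*160) = 28*10 = 280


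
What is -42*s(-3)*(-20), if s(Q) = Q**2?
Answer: 7560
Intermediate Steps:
-42*s(-3)*(-20) = -42*(-3)**2*(-20) = -42*9*(-20) = -378*(-20) = 7560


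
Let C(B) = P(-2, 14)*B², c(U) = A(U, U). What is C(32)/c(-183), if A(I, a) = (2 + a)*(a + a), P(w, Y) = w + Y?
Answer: 2048/11041 ≈ 0.18549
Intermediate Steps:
P(w, Y) = Y + w
A(I, a) = 2*a*(2 + a) (A(I, a) = (2 + a)*(2*a) = 2*a*(2 + a))
c(U) = 2*U*(2 + U)
C(B) = 12*B² (C(B) = (14 - 2)*B² = 12*B²)
C(32)/c(-183) = (12*32²)/((2*(-183)*(2 - 183))) = (12*1024)/((2*(-183)*(-181))) = 12288/66246 = 12288*(1/66246) = 2048/11041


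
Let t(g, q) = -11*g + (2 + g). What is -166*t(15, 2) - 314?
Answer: 24254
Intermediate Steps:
t(g, q) = 2 - 10*g
-166*t(15, 2) - 314 = -166*(2 - 10*15) - 314 = -166*(2 - 150) - 314 = -166*(-148) - 314 = 24568 - 314 = 24254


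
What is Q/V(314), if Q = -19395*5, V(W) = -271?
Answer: 96975/271 ≈ 357.84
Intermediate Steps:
Q = -96975
Q/V(314) = -96975/(-271) = -96975*(-1/271) = 96975/271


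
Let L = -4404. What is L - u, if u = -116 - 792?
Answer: -3496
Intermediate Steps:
u = -908
L - u = -4404 - 1*(-908) = -4404 + 908 = -3496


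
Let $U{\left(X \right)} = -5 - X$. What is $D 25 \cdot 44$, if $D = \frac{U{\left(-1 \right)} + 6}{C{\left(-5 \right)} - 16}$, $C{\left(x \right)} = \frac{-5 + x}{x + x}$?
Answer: $- \frac{440}{3} \approx -146.67$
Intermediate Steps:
$C{\left(x \right)} = \frac{-5 + x}{2 x}$
$D = - \frac{2}{15}$ ($D = \frac{\left(-5 - -1\right) + 6}{\frac{-5 - 5}{2 \left(-5\right)} - 16} = \frac{\left(-5 + 1\right) + 6}{\frac{1}{2} \left(- \frac{1}{5}\right) \left(-10\right) - 16} = \frac{-4 + 6}{1 - 16} = \frac{2}{-15} = 2 \left(- \frac{1}{15}\right) = - \frac{2}{15} \approx -0.13333$)
$D 25 \cdot 44 = \left(- \frac{2}{15}\right) 25 \cdot 44 = \left(- \frac{10}{3}\right) 44 = - \frac{440}{3}$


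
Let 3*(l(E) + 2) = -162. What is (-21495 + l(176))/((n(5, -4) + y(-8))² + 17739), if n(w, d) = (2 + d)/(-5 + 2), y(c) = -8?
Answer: -193959/160135 ≈ -1.2112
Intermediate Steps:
l(E) = -56 (l(E) = -2 + (⅓)*(-162) = -2 - 54 = -56)
n(w, d) = -⅔ - d/3 (n(w, d) = (2 + d)/(-3) = (2 + d)*(-⅓) = -⅔ - d/3)
(-21495 + l(176))/((n(5, -4) + y(-8))² + 17739) = (-21495 - 56)/(((-⅔ - ⅓*(-4)) - 8)² + 17739) = -21551/(((-⅔ + 4/3) - 8)² + 17739) = -21551/((⅔ - 8)² + 17739) = -21551/((-22/3)² + 17739) = -21551/(484/9 + 17739) = -21551/160135/9 = -21551*9/160135 = -193959/160135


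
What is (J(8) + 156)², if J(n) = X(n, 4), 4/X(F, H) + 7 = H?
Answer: 215296/9 ≈ 23922.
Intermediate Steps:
X(F, H) = 4/(-7 + H)
J(n) = -4/3 (J(n) = 4/(-7 + 4) = 4/(-3) = 4*(-⅓) = -4/3)
(J(8) + 156)² = (-4/3 + 156)² = (464/3)² = 215296/9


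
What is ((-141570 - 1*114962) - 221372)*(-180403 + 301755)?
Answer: -57994606208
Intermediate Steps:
((-141570 - 1*114962) - 221372)*(-180403 + 301755) = ((-141570 - 114962) - 221372)*121352 = (-256532 - 221372)*121352 = -477904*121352 = -57994606208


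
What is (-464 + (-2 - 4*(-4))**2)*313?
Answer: -83884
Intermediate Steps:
(-464 + (-2 - 4*(-4))**2)*313 = (-464 + (-2 + 16)**2)*313 = (-464 + 14**2)*313 = (-464 + 196)*313 = -268*313 = -83884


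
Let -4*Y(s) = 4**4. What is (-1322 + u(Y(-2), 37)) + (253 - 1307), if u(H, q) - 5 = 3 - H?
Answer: -2304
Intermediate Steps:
Y(s) = -64 (Y(s) = -1/4*4**4 = -1/4*256 = -64)
u(H, q) = 8 - H (u(H, q) = 5 + (3 - H) = 8 - H)
(-1322 + u(Y(-2), 37)) + (253 - 1307) = (-1322 + (8 - 1*(-64))) + (253 - 1307) = (-1322 + (8 + 64)) - 1054 = (-1322 + 72) - 1054 = -1250 - 1054 = -2304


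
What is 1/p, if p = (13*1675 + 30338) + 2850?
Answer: 1/54963 ≈ 1.8194e-5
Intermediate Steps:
p = 54963 (p = (21775 + 30338) + 2850 = 52113 + 2850 = 54963)
1/p = 1/54963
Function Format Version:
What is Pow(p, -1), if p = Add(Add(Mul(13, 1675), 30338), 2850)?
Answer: Rational(1, 54963) ≈ 1.8194e-5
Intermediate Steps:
p = 54963 (p = Add(Add(21775, 30338), 2850) = Add(52113, 2850) = 54963)
Pow(p, -1) = Pow(54963, -1) = Rational(1, 54963)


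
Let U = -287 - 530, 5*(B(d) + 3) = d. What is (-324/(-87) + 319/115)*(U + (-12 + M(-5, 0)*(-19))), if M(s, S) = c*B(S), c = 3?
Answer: -14259518/3335 ≈ -4275.7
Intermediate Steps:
B(d) = -3 + d/5
M(s, S) = -9 + 3*S/5 (M(s, S) = 3*(-3 + S/5) = -9 + 3*S/5)
U = -817
(-324/(-87) + 319/115)*(U + (-12 + M(-5, 0)*(-19))) = (-324/(-87) + 319/115)*(-817 + (-12 + (-9 + (3/5)*0)*(-19))) = (-324*(-1/87) + 319*(1/115))*(-817 + (-12 + (-9 + 0)*(-19))) = (108/29 + 319/115)*(-817 + (-12 - 9*(-19))) = 21671*(-817 + (-12 + 171))/3335 = 21671*(-817 + 159)/3335 = (21671/3335)*(-658) = -14259518/3335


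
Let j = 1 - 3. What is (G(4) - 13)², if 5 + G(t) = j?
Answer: 400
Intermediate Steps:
j = -2
G(t) = -7 (G(t) = -5 - 2 = -7)
(G(4) - 13)² = (-7 - 13)² = (-20)² = 400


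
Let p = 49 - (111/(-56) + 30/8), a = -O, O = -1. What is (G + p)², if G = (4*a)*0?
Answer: 6996025/3136 ≈ 2230.9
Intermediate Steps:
a = 1 (a = -1*(-1) = 1)
p = 2645/56 (p = 49 - (111*(-1/56) + 30*(⅛)) = 49 - (-111/56 + 15/4) = 49 - 1*99/56 = 49 - 99/56 = 2645/56 ≈ 47.232)
G = 0 (G = (4*1)*0 = 4*0 = 0)
(G + p)² = (0 + 2645/56)² = (2645/56)² = 6996025/3136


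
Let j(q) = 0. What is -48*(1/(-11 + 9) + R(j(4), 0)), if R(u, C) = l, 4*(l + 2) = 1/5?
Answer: 588/5 ≈ 117.60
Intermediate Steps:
l = -39/20 (l = -2 + (1/4)/5 = -2 + (1/4)*(1/5) = -2 + 1/20 = -39/20 ≈ -1.9500)
R(u, C) = -39/20
-48*(1/(-11 + 9) + R(j(4), 0)) = -48*(1/(-11 + 9) - 39/20) = -48*(1/(-2) - 39/20) = -48*(-1/2 - 39/20) = -48*(-49/20) = 588/5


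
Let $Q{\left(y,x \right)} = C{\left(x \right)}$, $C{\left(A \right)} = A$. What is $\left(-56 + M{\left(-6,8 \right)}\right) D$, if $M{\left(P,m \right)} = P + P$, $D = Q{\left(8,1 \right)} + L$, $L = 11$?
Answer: $-816$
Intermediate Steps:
$Q{\left(y,x \right)} = x$
$D = 12$ ($D = 1 + 11 = 12$)
$M{\left(P,m \right)} = 2 P$
$\left(-56 + M{\left(-6,8 \right)}\right) D = \left(-56 + 2 \left(-6\right)\right) 12 = \left(-56 - 12\right) 12 = \left(-68\right) 12 = -816$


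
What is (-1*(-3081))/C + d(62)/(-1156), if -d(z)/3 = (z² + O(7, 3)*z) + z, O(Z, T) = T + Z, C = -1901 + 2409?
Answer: 2614815/146812 ≈ 17.811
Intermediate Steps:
C = 508
d(z) = -33*z - 3*z² (d(z) = -3*((z² + (3 + 7)*z) + z) = -3*((z² + 10*z) + z) = -3*(z² + 11*z) = -33*z - 3*z²)
(-1*(-3081))/C + d(62)/(-1156) = -1*(-3081)/508 - 3*62*(11 + 62)/(-1156) = 3081*(1/508) - 3*62*73*(-1/1156) = 3081/508 - 13578*(-1/1156) = 3081/508 + 6789/578 = 2614815/146812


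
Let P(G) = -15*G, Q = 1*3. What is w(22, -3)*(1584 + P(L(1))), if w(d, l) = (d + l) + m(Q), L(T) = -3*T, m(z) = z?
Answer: 35838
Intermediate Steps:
Q = 3
w(d, l) = 3 + d + l (w(d, l) = (d + l) + 3 = 3 + d + l)
w(22, -3)*(1584 + P(L(1))) = (3 + 22 - 3)*(1584 - (-45)) = 22*(1584 - 15*(-3)) = 22*(1584 + 45) = 22*1629 = 35838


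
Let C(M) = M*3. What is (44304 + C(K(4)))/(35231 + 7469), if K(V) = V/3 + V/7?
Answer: 77542/74725 ≈ 1.0377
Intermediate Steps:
K(V) = 10*V/21 (K(V) = V*(⅓) + V*(⅐) = V/3 + V/7 = 10*V/21)
C(M) = 3*M
(44304 + C(K(4)))/(35231 + 7469) = (44304 + 3*((10/21)*4))/(35231 + 7469) = (44304 + 3*(40/21))/42700 = (44304 + 40/7)*(1/42700) = (310168/7)*(1/42700) = 77542/74725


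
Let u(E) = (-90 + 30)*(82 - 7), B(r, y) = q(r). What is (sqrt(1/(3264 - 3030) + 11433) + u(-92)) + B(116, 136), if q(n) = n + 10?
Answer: -4374 + sqrt(69558398)/78 ≈ -4267.1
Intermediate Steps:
q(n) = 10 + n
B(r, y) = 10 + r
u(E) = -4500 (u(E) = -60*75 = -4500)
(sqrt(1/(3264 - 3030) + 11433) + u(-92)) + B(116, 136) = (sqrt(1/(3264 - 3030) + 11433) - 4500) + (10 + 116) = (sqrt(1/234 + 11433) - 4500) + 126 = (sqrt(2675323/234) - 4500) + 126 = (sqrt(69558398)/78 - 4500) + 126 = (-4500 + sqrt(69558398)/78) + 126 = -4374 + sqrt(69558398)/78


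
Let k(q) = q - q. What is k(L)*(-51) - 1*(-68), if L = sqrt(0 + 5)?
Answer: 68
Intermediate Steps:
L = sqrt(5) ≈ 2.2361
k(q) = 0
k(L)*(-51) - 1*(-68) = 0*(-51) - 1*(-68) = 0 + 68 = 68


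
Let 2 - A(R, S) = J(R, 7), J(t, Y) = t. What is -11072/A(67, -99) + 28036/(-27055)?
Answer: 59546124/351715 ≈ 169.30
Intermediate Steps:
A(R, S) = 2 - R
-11072/A(67, -99) + 28036/(-27055) = -11072/(2 - 1*67) + 28036/(-27055) = -11072/(2 - 67) + 28036*(-1/27055) = -11072/(-65) - 28036/27055 = -11072*(-1/65) - 28036/27055 = 11072/65 - 28036/27055 = 59546124/351715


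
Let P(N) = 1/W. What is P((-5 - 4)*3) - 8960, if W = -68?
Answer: -609281/68 ≈ -8960.0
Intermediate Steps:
P(N) = -1/68 (P(N) = 1/(-68) = -1/68)
P((-5 - 4)*3) - 8960 = -1/68 - 8960 = -609281/68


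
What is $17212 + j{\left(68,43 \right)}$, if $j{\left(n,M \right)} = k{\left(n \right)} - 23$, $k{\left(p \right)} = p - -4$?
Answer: $17261$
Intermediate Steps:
$k{\left(p \right)} = 4 + p$ ($k{\left(p \right)} = p + 4 = 4 + p$)
$j{\left(n,M \right)} = -19 + n$ ($j{\left(n,M \right)} = \left(4 + n\right) - 23 = -19 + n$)
$17212 + j{\left(68,43 \right)} = 17212 + \left(-19 + 68\right) = 17212 + 49 = 17261$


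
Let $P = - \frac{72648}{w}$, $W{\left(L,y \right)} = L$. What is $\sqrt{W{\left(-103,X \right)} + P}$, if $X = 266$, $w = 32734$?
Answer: $\frac{5 i \sqrt{1127440795}}{16367} \approx 10.258 i$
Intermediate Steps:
$P = - \frac{36324}{16367}$ ($P = - \frac{72648}{32734} = \left(-72648\right) \frac{1}{32734} = - \frac{36324}{16367} \approx -2.2193$)
$\sqrt{W{\left(-103,X \right)} + P} = \sqrt{-103 - \frac{36324}{16367}} = \sqrt{- \frac{1722125}{16367}} = \frac{5 i \sqrt{1127440795}}{16367}$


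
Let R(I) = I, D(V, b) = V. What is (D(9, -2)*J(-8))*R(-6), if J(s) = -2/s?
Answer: -27/2 ≈ -13.500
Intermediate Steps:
(D(9, -2)*J(-8))*R(-6) = (9*(-2/(-8)))*(-6) = (9*(-2*(-1/8)))*(-6) = (9*(1/4))*(-6) = (9/4)*(-6) = -27/2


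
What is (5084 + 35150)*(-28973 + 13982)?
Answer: -603147894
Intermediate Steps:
(5084 + 35150)*(-28973 + 13982) = 40234*(-14991) = -603147894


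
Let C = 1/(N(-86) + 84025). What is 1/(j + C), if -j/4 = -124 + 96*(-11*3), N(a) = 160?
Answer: 84185/1108548081 ≈ 7.5942e-5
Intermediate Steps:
C = 1/84185 (C = 1/(160 + 84025) = 1/84185 ≈ 1.1879e-5)
j = 13168 (j = -4*(-124 + 96*(-11*3)) = -4*(-124 + 96*(-33)) = -4*(-124 - 3168) = -4*(-3292) = 13168)
1/(j + C) = 1/(13168 + 1/84185) = 1/(1108548081/84185) = 84185/1108548081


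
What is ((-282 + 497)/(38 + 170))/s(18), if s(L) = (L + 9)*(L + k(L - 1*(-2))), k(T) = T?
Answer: 215/213408 ≈ 0.0010075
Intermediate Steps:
s(L) = (2 + 2*L)*(9 + L) (s(L) = (L + 9)*(L + (L - 1*(-2))) = (9 + L)*(L + (L + 2)) = (9 + L)*(L + (2 + L)) = (9 + L)*(2 + 2*L) = (2 + 2*L)*(9 + L))
((-282 + 497)/(38 + 170))/s(18) = ((-282 + 497)/(38 + 170))/(18 + 2*18**2 + 20*18) = (215/208)/(18 + 2*324 + 360) = (215*(1/208))/(18 + 648 + 360) = (215/208)/1026 = (215/208)*(1/1026) = 215/213408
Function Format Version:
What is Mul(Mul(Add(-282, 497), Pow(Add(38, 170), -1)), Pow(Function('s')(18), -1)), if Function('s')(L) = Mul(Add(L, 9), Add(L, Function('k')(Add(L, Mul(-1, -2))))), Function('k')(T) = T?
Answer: Rational(215, 213408) ≈ 0.0010075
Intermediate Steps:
Function('s')(L) = Mul(Add(2, Mul(2, L)), Add(9, L)) (Function('s')(L) = Mul(Add(L, 9), Add(L, Add(L, Mul(-1, -2)))) = Mul(Add(9, L), Add(L, Add(L, 2))) = Mul(Add(9, L), Add(L, Add(2, L))) = Mul(Add(9, L), Add(2, Mul(2, L))) = Mul(Add(2, Mul(2, L)), Add(9, L)))
Mul(Mul(Add(-282, 497), Pow(Add(38, 170), -1)), Pow(Function('s')(18), -1)) = Mul(Mul(Add(-282, 497), Pow(Add(38, 170), -1)), Pow(Add(18, Mul(2, Pow(18, 2)), Mul(20, 18)), -1)) = Mul(Mul(215, Pow(208, -1)), Pow(Add(18, Mul(2, 324), 360), -1)) = Mul(Mul(215, Rational(1, 208)), Pow(Add(18, 648, 360), -1)) = Mul(Rational(215, 208), Pow(1026, -1)) = Mul(Rational(215, 208), Rational(1, 1026)) = Rational(215, 213408)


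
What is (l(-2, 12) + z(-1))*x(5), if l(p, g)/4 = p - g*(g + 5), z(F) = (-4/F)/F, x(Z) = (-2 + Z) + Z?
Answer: -6624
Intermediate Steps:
x(Z) = -2 + 2*Z
z(F) = -4/F²
l(p, g) = 4*p - 4*g*(5 + g) (l(p, g) = 4*(p - g*(g + 5)) = 4*(p - g*(5 + g)) = 4*p - 4*g*(5 + g))
(l(-2, 12) + z(-1))*x(5) = ((-20*12 - 4*12² + 4*(-2)) - 4/(-1)²)*(-2 + 2*5) = ((-240 - 4*144 - 8) - 4*1)*(-2 + 10) = ((-240 - 576 - 8) - 4)*8 = (-824 - 4)*8 = -828*8 = -6624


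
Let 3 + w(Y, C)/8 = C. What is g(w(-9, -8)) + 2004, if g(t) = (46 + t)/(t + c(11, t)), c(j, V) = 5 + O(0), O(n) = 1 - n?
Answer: 82185/41 ≈ 2004.5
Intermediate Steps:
w(Y, C) = -24 + 8*C
c(j, V) = 6 (c(j, V) = 5 + (1 - 1*0) = 5 + (1 + 0) = 5 + 1 = 6)
g(t) = (46 + t)/(6 + t) (g(t) = (46 + t)/(t + 6) = (46 + t)/(6 + t))
g(w(-9, -8)) + 2004 = (46 + (-24 + 8*(-8)))/(6 + (-24 + 8*(-8))) + 2004 = (46 + (-24 - 64))/(6 + (-24 - 64)) + 2004 = (46 - 88)/(6 - 88) + 2004 = -42/(-82) + 2004 = -1/82*(-42) + 2004 = 21/41 + 2004 = 82185/41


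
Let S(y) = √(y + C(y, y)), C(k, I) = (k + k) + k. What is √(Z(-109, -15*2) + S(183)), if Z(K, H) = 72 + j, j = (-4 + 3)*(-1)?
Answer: √(73 + 2*√183) ≈ 10.003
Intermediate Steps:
C(k, I) = 3*k (C(k, I) = 2*k + k = 3*k)
j = 1 (j = -1*(-1) = 1)
Z(K, H) = 73 (Z(K, H) = 72 + 1 = 73)
S(y) = 2*√y (S(y) = √(y + 3*y) = √(4*y) = 2*√y)
√(Z(-109, -15*2) + S(183)) = √(73 + 2*√183)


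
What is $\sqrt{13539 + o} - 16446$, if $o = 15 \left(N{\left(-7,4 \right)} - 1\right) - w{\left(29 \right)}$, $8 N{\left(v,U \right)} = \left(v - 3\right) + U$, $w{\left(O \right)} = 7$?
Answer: $-16446 + \frac{\sqrt{54023}}{2} \approx -16330.0$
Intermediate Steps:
$N{\left(v,U \right)} = - \frac{3}{8} + \frac{U}{8} + \frac{v}{8}$ ($N{\left(v,U \right)} = \frac{\left(v - 3\right) + U}{8} = \frac{\left(-3 + v\right) + U}{8} = \frac{-3 + U + v}{8} = - \frac{3}{8} + \frac{U}{8} + \frac{v}{8}$)
$o = - \frac{133}{4}$ ($o = 15 \left(\left(- \frac{3}{8} + \frac{1}{8} \cdot 4 + \frac{1}{8} \left(-7\right)\right) - 1\right) - 7 = 15 \left(\left(- \frac{3}{8} + \frac{1}{2} - \frac{7}{8}\right) - 1\right) - 7 = 15 \left(- \frac{3}{4} - 1\right) - 7 = 15 \left(- \frac{7}{4}\right) - 7 = - \frac{105}{4} - 7 = - \frac{133}{4} \approx -33.25$)
$\sqrt{13539 + o} - 16446 = \sqrt{13539 - \frac{133}{4}} - 16446 = \sqrt{\frac{54023}{4}} + \left(-20438 + 3992\right) = \frac{\sqrt{54023}}{2} - 16446 = -16446 + \frac{\sqrt{54023}}{2}$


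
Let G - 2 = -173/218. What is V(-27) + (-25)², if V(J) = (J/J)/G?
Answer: 164593/263 ≈ 625.83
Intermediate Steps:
G = 263/218 (G = 2 - 173/218 = 263/218 ≈ 1.2064)
V(J) = 218/263 (V(J) = (J/J)/(263/218) = 1*(218/263) = 218/263)
V(-27) + (-25)² = 218/263 + (-25)² = 218/263 + 625 = 164593/263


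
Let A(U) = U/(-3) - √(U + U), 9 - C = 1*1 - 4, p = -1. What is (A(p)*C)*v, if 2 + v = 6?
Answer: 16 - 48*I*√2 ≈ 16.0 - 67.882*I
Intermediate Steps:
v = 4 (v = -2 + 6 = 4)
C = 12 (C = 9 - (1*1 - 4) = 9 - (1 - 4) = 9 - 1*(-3) = 9 + 3 = 12)
A(U) = -U/3 - √2*√U (A(U) = U*(-⅓) - √(2*U) = -U/3 - √2*√U)
(A(p)*C)*v = ((-⅓*(-1) - √2*√(-1))*12)*4 = ((⅓ - √2*I)*12)*4 = ((⅓ - I*√2)*12)*4 = (4 - 12*I*√2)*4 = 16 - 48*I*√2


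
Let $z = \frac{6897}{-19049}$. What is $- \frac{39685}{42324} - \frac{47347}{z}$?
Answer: $\frac{4241365803503}{32434292} \approx 1.3077 \cdot 10^{5}$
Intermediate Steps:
$z = - \frac{6897}{19049}$ ($z = 6897 \left(- \frac{1}{19049}\right) = - \frac{6897}{19049} \approx -0.36207$)
$- \frac{39685}{42324} - \frac{47347}{z} = - \frac{39685}{42324} - \frac{47347}{- \frac{6897}{19049}} = \left(-39685\right) \frac{1}{42324} - - \frac{901913003}{6897} = - \frac{39685}{42324} + \frac{901913003}{6897} = \frac{4241365803503}{32434292}$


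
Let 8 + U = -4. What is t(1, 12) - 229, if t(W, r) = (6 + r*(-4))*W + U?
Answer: -283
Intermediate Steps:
U = -12 (U = -8 - 4 = -12)
t(W, r) = -12 + W*(6 - 4*r) (t(W, r) = (6 + r*(-4))*W - 12 = (6 - 4*r)*W - 12 = W*(6 - 4*r) - 12 = -12 + W*(6 - 4*r))
t(1, 12) - 229 = (-12 + 6*1 - 4*1*12) - 229 = (-12 + 6 - 48) - 229 = -54 - 229 = -283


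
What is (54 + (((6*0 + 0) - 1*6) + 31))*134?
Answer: 10586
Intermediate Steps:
(54 + (((6*0 + 0) - 1*6) + 31))*134 = (54 + (((0 + 0) - 6) + 31))*134 = (54 + ((0 - 6) + 31))*134 = (54 + (-6 + 31))*134 = (54 + 25)*134 = 79*134 = 10586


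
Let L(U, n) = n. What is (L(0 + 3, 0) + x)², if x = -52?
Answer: 2704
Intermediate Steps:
(L(0 + 3, 0) + x)² = (0 - 52)² = (-52)² = 2704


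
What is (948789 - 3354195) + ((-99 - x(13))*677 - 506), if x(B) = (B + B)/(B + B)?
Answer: -2473612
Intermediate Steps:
x(B) = 1 (x(B) = (2*B)/((2*B)) = (2*B)*(1/(2*B)) = 1)
(948789 - 3354195) + ((-99 - x(13))*677 - 506) = (948789 - 3354195) + ((-99 - 1*1)*677 - 506) = -2405406 + ((-99 - 1)*677 - 506) = -2405406 + (-100*677 - 506) = -2405406 + (-67700 - 506) = -2405406 - 68206 = -2473612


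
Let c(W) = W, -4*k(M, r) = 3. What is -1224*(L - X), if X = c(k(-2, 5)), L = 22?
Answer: -27846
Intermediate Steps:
k(M, r) = -3/4 (k(M, r) = -1/4*3 = -3/4)
X = -3/4 ≈ -0.75000
-1224*(L - X) = -1224*(22 - 1*(-3/4)) = -1224*(22 + 3/4) = -1224*91/4 = -27846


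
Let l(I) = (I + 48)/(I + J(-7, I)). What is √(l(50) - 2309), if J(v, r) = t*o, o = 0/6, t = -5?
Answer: 2*I*√14419/5 ≈ 48.032*I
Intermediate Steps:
o = 0 (o = 0*(⅙) = 0)
J(v, r) = 0 (J(v, r) = -5*0 = 0)
l(I) = (48 + I)/I (l(I) = (I + 48)/(I + 0) = (48 + I)/I)
√(l(50) - 2309) = √((48 + 50)/50 - 2309) = √((1/50)*98 - 2309) = √(49/25 - 2309) = √(-57676/25) = 2*I*√14419/5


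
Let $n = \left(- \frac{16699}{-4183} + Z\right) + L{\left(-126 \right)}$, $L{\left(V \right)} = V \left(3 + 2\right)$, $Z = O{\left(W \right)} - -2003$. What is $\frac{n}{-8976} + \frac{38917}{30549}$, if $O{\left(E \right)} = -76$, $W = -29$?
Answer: $\frac{12695609393}{11245209096} \approx 1.129$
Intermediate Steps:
$Z = 1927$ ($Z = -76 - -2003 = -76 + 2003 = 1927$)
$L{\left(V \right)} = 5 V$ ($L{\left(V \right)} = V 5 = 5 V$)
$n = \frac{5442050}{4183}$ ($n = \left(- \frac{16699}{-4183} + 1927\right) + 5 \left(-126\right) = \left(\left(-16699\right) \left(- \frac{1}{4183}\right) + 1927\right) - 630 = \left(\frac{16699}{4183} + 1927\right) - 630 = \frac{8077340}{4183} - 630 = \frac{5442050}{4183} \approx 1301.0$)
$\frac{n}{-8976} + \frac{38917}{30549} = \frac{5442050}{4183 \left(-8976\right)} + \frac{38917}{30549} = \frac{5442050}{4183} \left(- \frac{1}{8976}\right) + 38917 \cdot \frac{1}{30549} = - \frac{2721025}{18773304} + \frac{38917}{30549} = \frac{12695609393}{11245209096}$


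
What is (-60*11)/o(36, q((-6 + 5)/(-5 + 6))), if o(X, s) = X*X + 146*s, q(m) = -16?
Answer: 33/52 ≈ 0.63461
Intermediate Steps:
o(X, s) = X² + 146*s
(-60*11)/o(36, q((-6 + 5)/(-5 + 6))) = (-60*11)/(36² + 146*(-16)) = -660/(1296 - 2336) = -660/(-1040) = -660*(-1/1040) = 33/52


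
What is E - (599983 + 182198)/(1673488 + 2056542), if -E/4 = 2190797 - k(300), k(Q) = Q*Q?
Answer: -31344144117821/3730030 ≈ -8.4032e+6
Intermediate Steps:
k(Q) = Q**2
E = -8403188 (E = -4*(2190797 - 1*300**2) = -4*(2190797 - 1*90000) = -4*(2190797 - 90000) = -4*2100797 = -8403188)
E - (599983 + 182198)/(1673488 + 2056542) = -8403188 - (599983 + 182198)/(1673488 + 2056542) = -8403188 - 782181/3730030 = -31344144117821/3730030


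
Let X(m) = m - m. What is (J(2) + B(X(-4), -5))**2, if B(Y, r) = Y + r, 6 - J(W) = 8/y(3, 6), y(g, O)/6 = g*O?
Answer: 625/729 ≈ 0.85734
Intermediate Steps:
X(m) = 0
y(g, O) = 6*O*g (y(g, O) = 6*(g*O) = 6*(O*g) = 6*O*g)
J(W) = 160/27 (J(W) = 6 - 8/(6*6*3) = 6 - 8/108 = 6 - 1*2/27 = 6 - 2/27 = 160/27)
(J(2) + B(X(-4), -5))**2 = (160/27 + (0 - 5))**2 = (160/27 - 5)**2 = (25/27)**2 = 625/729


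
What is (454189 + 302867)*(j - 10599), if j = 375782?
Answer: 276463981248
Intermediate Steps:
(454189 + 302867)*(j - 10599) = (454189 + 302867)*(375782 - 10599) = 757056*365183 = 276463981248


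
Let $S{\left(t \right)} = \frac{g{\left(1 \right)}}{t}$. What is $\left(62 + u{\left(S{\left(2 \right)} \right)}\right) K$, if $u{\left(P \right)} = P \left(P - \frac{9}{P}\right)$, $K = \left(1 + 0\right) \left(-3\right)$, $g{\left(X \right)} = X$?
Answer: $- \frac{639}{4} \approx -159.75$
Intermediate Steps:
$K = -3$ ($K = 1 \left(-3\right) = -3$)
$S{\left(t \right)} = \frac{1}{t}$ ($S{\left(t \right)} = 1 \frac{1}{t} = \frac{1}{t}$)
$\left(62 + u{\left(S{\left(2 \right)} \right)}\right) K = \left(62 - \left(9 - \left(\frac{1}{2}\right)^{2}\right)\right) \left(-3\right) = \left(62 + \left(-9 + \frac{1}{4}\right)\right) \left(-3\right) = \left(62 - \frac{35}{4}\right) \left(-3\right) = \frac{213}{4} \left(-3\right) = - \frac{639}{4}$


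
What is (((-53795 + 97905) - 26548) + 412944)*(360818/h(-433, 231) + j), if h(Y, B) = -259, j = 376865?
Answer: 41865510401802/259 ≈ 1.6164e+11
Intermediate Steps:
(((-53795 + 97905) - 26548) + 412944)*(360818/h(-433, 231) + j) = (((-53795 + 97905) - 26548) + 412944)*(360818/(-259) + 376865) = ((44110 - 26548) + 412944)*(360818*(-1/259) + 376865) = (17562 + 412944)*(-360818/259 + 376865) = 430506*(97247217/259) = 41865510401802/259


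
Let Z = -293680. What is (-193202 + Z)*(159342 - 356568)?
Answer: 96025789332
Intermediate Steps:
(-193202 + Z)*(159342 - 356568) = (-193202 - 293680)*(159342 - 356568) = -486882*(-197226) = 96025789332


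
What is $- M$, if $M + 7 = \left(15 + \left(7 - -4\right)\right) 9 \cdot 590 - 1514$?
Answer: $-136539$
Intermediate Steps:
$M = 136539$ ($M = -7 - \left(1514 - \left(15 + \left(7 - -4\right)\right) 9 \cdot 590\right) = -7 - \left(1514 - \left(15 + \left(7 + 4\right)\right) 9 \cdot 590\right) = -7 - \left(1514 - \left(15 + 11\right) 9 \cdot 590\right) = -7 - \left(1514 - 26 \cdot 9 \cdot 590\right) = -7 + \left(234 \cdot 590 - 1514\right) = -7 + \left(138060 - 1514\right) = -7 + 136546 = 136539$)
$- M = \left(-1\right) 136539 = -136539$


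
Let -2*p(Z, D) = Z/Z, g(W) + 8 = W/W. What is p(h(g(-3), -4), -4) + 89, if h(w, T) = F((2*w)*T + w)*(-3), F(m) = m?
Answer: 177/2 ≈ 88.500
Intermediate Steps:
g(W) = -7 (g(W) = -8 + W/W = -8 + 1 = -7)
h(w, T) = -3*w - 6*T*w (h(w, T) = ((2*w)*T + w)*(-3) = (2*T*w + w)*(-3) = (w + 2*T*w)*(-3) = -3*w - 6*T*w)
p(Z, D) = -½ (p(Z, D) = -Z/(2*Z) = -½*1 = -½)
p(h(g(-3), -4), -4) + 89 = -½ + 89 = 177/2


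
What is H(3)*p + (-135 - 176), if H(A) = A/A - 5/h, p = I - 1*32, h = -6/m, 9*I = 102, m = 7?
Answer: -4070/9 ≈ -452.22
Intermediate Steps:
I = 34/3 (I = (1/9)*102 = 34/3 ≈ 11.333)
h = -6/7 ≈ -0.85714
p = -62/3 (p = 34/3 - 1*32 = 34/3 - 32 = -62/3 ≈ -20.667)
H(A) = 41/6 (H(A) = A/A - 5/(-6/7) = 1 - 5*(-7/6) = 1 + 35/6 = 41/6)
H(3)*p + (-135 - 176) = (41/6)*(-62/3) + (-135 - 176) = -1271/9 - 311 = -4070/9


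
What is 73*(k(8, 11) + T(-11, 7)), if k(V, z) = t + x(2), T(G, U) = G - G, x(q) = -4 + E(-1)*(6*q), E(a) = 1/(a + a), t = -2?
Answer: -876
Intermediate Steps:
E(a) = 1/(2*a)
x(q) = -4 - 3*q (x(q) = -4 + ((½)/(-1))*(6*q) = -4 + ((½)*(-1))*(6*q) = -4 - 3*q)
T(G, U) = 0
k(V, z) = -12 (k(V, z) = -2 + (-4 - 3*2) = -2 + (-4 - 6) = -2 - 10 = -12)
73*(k(8, 11) + T(-11, 7)) = 73*(-12 + 0) = 73*(-12) = -876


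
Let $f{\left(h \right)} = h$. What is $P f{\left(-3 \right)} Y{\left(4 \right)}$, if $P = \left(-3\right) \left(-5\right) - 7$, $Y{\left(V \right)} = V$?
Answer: $-96$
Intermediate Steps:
$P = 8$ ($P = 15 - 7 = 8$)
$P f{\left(-3 \right)} Y{\left(4 \right)} = 8 \left(-3\right) 4 = \left(-24\right) 4 = -96$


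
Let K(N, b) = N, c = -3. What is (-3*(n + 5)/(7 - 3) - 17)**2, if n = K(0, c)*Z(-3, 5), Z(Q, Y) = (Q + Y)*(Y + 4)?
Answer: 6889/16 ≈ 430.56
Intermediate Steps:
Z(Q, Y) = (4 + Y)*(Q + Y) (Z(Q, Y) = (Q + Y)*(4 + Y) = (4 + Y)*(Q + Y))
n = 0 (n = 0*(5**2 + 4*(-3) + 4*5 - 3*5) = 0*(25 - 12 + 20 - 15) = 0*18 = 0)
(-3*(n + 5)/(7 - 3) - 17)**2 = (-3*(0 + 5)/(7 - 3) - 17)**2 = (-15/4 - 17)**2 = (-83/4)**2 = 6889/16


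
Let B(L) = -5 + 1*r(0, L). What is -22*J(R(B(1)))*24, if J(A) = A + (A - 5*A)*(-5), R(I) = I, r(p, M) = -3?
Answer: 88704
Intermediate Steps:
B(L) = -8 (B(L) = -5 + 1*(-3) = -5 - 3 = -8)
J(A) = 21*A (J(A) = A + (A - 5*A)*(-5) = A - 4*A*(-5) = A + 20*A = 21*A)
-22*J(R(B(1)))*24 = -462*(-8)*24 = -22*(-168)*24 = 3696*24 = 88704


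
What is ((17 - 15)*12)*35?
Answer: 840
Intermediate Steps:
((17 - 15)*12)*35 = (2*12)*35 = 24*35 = 840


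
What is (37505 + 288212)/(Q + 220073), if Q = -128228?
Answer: 325717/91845 ≈ 3.5464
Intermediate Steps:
(37505 + 288212)/(Q + 220073) = (37505 + 288212)/(-128228 + 220073) = 325717/91845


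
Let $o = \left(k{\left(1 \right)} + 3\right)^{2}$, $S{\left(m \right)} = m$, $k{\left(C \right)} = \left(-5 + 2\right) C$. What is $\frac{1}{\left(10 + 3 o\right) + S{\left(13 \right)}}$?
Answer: $\frac{1}{23} \approx 0.043478$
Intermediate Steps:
$k{\left(C \right)} = - 3 C$
$o = 0$ ($o = \left(\left(-3\right) 1 + 3\right)^{2} = \left(-3 + 3\right)^{2} = 0^{2} = 0$)
$\frac{1}{\left(10 + 3 o\right) + S{\left(13 \right)}} = \frac{1}{\left(10 + 3 \cdot 0\right) + 13} = \frac{1}{\left(10 + 0\right) + 13} = \frac{1}{10 + 13} = \frac{1}{23}$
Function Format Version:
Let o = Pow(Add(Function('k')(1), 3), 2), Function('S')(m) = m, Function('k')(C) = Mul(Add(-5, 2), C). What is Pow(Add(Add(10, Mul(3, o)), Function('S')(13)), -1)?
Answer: Rational(1, 23) ≈ 0.043478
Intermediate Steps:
Function('k')(C) = Mul(-3, C)
o = 0 (o = Pow(Add(Mul(-3, 1), 3), 2) = Pow(Add(-3, 3), 2) = Pow(0, 2) = 0)
Pow(Add(Add(10, Mul(3, o)), Function('S')(13)), -1) = Pow(Add(Add(10, Mul(3, 0)), 13), -1) = Pow(Add(Add(10, 0), 13), -1) = Pow(Add(10, 13), -1) = Pow(23, -1) = Rational(1, 23)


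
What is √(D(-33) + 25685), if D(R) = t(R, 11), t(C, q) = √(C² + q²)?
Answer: √(25685 + 11*√10) ≈ 160.37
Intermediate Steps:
D(R) = √(121 + R²) (D(R) = √(R² + 11²) = √(R² + 121) = √(121 + R²))
√(D(-33) + 25685) = √(√(121 + (-33)²) + 25685) = √(√(121 + 1089) + 25685) = √(√1210 + 25685) = √(11*√10 + 25685) = √(25685 + 11*√10)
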